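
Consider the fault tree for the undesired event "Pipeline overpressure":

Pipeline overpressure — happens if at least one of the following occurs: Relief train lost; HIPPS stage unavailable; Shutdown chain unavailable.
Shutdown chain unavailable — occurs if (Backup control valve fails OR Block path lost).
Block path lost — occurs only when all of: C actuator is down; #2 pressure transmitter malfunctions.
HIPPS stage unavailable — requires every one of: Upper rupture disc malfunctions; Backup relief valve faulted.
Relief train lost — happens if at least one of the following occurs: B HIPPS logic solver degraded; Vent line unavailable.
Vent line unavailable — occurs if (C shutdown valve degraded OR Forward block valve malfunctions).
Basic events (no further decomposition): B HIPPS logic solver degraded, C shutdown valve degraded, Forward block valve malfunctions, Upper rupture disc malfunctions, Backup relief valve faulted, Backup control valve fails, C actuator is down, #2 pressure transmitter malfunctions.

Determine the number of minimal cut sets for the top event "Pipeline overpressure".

6

Vent line unavailable [OR]: union of children's cut sets → 2 cut set(s).
Relief train lost [OR]: union of children's cut sets → 3 cut set(s).
HIPPS stage unavailable [AND]: one cut set from each child combined → 1 × 1 = 1 cut set(s).
Block path lost [AND]: one cut set from each child combined → 1 × 1 = 1 cut set(s).
Shutdown chain unavailable [OR]: union of children's cut sets → 2 cut set(s).
Pipeline overpressure [OR]: union of children's cut sets → 6 cut set(s).
Minimal cut sets: {B HIPPS logic solver degraded}; {C shutdown valve degraded}; {Forward block valve malfunctions}; {Backup relief valve faulted, Upper rupture disc malfunctions}; {Backup control valve fails}; {#2 pressure transmitter malfunctions, C actuator is down}.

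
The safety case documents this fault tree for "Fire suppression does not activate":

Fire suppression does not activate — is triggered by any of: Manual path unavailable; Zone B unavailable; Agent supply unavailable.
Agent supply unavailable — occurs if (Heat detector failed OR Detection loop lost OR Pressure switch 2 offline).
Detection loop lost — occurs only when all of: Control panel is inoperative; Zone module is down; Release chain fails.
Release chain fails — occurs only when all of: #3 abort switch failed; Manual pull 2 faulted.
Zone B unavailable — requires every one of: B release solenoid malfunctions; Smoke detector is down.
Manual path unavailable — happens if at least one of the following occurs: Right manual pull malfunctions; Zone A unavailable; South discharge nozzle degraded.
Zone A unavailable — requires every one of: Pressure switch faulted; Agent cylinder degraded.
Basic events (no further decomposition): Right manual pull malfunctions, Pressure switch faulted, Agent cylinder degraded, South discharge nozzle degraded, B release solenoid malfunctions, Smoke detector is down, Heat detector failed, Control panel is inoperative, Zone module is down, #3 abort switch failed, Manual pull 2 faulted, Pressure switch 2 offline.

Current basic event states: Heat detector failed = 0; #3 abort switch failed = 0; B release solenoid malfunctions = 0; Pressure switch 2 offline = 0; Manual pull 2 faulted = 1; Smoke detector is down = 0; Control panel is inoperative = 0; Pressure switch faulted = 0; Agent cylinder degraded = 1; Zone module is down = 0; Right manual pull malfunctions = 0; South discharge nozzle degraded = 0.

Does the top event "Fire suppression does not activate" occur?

No

Zone A unavailable [AND]: Pressure switch faulted=not, Agent cylinder degraded=occurs → not all inputs occur → does not occur.
Manual path unavailable [OR]: Right manual pull malfunctions=not, Zone A unavailable=not, South discharge nozzle degraded=not → no input occurs → does not occur.
Zone B unavailable [AND]: B release solenoid malfunctions=not, Smoke detector is down=not → not all inputs occur → does not occur.
Release chain fails [AND]: #3 abort switch failed=not, Manual pull 2 faulted=occurs → not all inputs occur → does not occur.
Detection loop lost [AND]: Control panel is inoperative=not, Zone module is down=not, Release chain fails=not → not all inputs occur → does not occur.
Agent supply unavailable [OR]: Heat detector failed=not, Detection loop lost=not, Pressure switch 2 offline=not → no input occurs → does not occur.
Fire suppression does not activate [OR]: Manual path unavailable=not, Zone B unavailable=not, Agent supply unavailable=not → no input occurs → does not occur.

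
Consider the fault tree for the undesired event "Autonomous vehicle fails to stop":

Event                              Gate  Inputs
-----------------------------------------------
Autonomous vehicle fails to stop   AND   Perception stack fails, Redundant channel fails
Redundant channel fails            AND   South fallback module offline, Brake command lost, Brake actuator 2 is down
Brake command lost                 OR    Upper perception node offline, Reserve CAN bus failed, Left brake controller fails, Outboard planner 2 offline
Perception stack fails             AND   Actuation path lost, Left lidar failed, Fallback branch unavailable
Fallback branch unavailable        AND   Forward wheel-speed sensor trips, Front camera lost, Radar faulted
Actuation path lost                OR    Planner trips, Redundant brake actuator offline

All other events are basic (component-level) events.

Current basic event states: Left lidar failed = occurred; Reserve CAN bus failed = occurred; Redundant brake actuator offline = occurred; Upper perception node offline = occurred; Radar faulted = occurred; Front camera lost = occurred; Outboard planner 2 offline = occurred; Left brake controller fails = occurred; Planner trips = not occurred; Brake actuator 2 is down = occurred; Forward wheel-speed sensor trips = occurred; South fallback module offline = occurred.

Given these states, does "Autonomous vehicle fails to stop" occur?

Yes

Actuation path lost [OR]: Planner trips=not, Redundant brake actuator offline=occurs → at least one input occurs → occurs.
Fallback branch unavailable [AND]: Forward wheel-speed sensor trips=occurs, Front camera lost=occurs, Radar faulted=occurs → all inputs occur → occurs.
Perception stack fails [AND]: Actuation path lost=occurs, Left lidar failed=occurs, Fallback branch unavailable=occurs → all inputs occur → occurs.
Brake command lost [OR]: Upper perception node offline=occurs, Reserve CAN bus failed=occurs, Left brake controller fails=occurs, Outboard planner 2 offline=occurs → at least one input occurs → occurs.
Redundant channel fails [AND]: South fallback module offline=occurs, Brake command lost=occurs, Brake actuator 2 is down=occurs → all inputs occur → occurs.
Autonomous vehicle fails to stop [AND]: Perception stack fails=occurs, Redundant channel fails=occurs → all inputs occur → occurs.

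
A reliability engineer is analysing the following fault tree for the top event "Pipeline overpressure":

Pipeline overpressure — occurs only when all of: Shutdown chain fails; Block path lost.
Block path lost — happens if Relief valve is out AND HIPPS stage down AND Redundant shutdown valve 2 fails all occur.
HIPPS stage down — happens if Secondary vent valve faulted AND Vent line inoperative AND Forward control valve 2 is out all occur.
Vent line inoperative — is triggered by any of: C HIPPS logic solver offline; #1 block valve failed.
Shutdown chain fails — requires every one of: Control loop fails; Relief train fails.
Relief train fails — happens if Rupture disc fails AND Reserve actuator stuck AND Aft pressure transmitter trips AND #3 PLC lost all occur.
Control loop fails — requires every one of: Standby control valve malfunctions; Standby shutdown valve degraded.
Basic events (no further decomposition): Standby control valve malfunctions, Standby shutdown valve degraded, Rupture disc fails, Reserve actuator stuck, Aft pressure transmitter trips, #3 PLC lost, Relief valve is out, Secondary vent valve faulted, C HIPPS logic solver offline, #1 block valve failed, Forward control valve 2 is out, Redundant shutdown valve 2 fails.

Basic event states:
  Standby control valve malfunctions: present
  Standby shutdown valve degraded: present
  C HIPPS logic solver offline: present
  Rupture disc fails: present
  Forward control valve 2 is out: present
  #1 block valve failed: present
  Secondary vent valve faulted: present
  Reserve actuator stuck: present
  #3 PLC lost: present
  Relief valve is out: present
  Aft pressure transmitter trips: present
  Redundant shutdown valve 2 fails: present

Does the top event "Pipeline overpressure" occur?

Control loop fails [AND]: Standby control valve malfunctions=occurs, Standby shutdown valve degraded=occurs → all inputs occur → occurs.
Relief train fails [AND]: Rupture disc fails=occurs, Reserve actuator stuck=occurs, Aft pressure transmitter trips=occurs, #3 PLC lost=occurs → all inputs occur → occurs.
Shutdown chain fails [AND]: Control loop fails=occurs, Relief train fails=occurs → all inputs occur → occurs.
Vent line inoperative [OR]: C HIPPS logic solver offline=occurs, #1 block valve failed=occurs → at least one input occurs → occurs.
HIPPS stage down [AND]: Secondary vent valve faulted=occurs, Vent line inoperative=occurs, Forward control valve 2 is out=occurs → all inputs occur → occurs.
Block path lost [AND]: Relief valve is out=occurs, HIPPS stage down=occurs, Redundant shutdown valve 2 fails=occurs → all inputs occur → occurs.
Pipeline overpressure [AND]: Shutdown chain fails=occurs, Block path lost=occurs → all inputs occur → occurs.

Yes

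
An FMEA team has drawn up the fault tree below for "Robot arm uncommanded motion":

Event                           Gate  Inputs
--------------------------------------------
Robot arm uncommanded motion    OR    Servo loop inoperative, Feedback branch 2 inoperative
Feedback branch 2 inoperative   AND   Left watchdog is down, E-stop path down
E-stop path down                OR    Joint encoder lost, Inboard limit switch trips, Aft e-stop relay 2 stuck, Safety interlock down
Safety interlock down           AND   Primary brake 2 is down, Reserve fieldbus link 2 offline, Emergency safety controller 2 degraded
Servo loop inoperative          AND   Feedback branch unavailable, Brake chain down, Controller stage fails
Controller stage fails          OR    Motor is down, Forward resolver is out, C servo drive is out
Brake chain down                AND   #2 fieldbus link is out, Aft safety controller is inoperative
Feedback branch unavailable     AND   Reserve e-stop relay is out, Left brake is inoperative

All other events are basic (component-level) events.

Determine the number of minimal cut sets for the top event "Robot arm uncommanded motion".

7

Feedback branch unavailable [AND]: one cut set from each child combined → 1 × 1 = 1 cut set(s).
Brake chain down [AND]: one cut set from each child combined → 1 × 1 = 1 cut set(s).
Controller stage fails [OR]: union of children's cut sets → 3 cut set(s).
Servo loop inoperative [AND]: one cut set from each child combined → 1 × 1 × 3 = 3 cut set(s).
Safety interlock down [AND]: one cut set from each child combined → 1 × 1 × 1 = 1 cut set(s).
E-stop path down [OR]: union of children's cut sets → 4 cut set(s).
Feedback branch 2 inoperative [AND]: one cut set from each child combined → 1 × 4 = 4 cut set(s).
Robot arm uncommanded motion [OR]: union of children's cut sets → 7 cut set(s).
Minimal cut sets: {#2 fieldbus link is out, Aft safety controller is inoperative, Left brake is inoperative, Motor is down, Reserve e-stop relay is out}; {#2 fieldbus link is out, Aft safety controller is inoperative, Forward resolver is out, Left brake is inoperative, Reserve e-stop relay is out}; {#2 fieldbus link is out, Aft safety controller is inoperative, C servo drive is out, Left brake is inoperative, Reserve e-stop relay is out}; {Joint encoder lost, Left watchdog is down}; {Inboard limit switch trips, Left watchdog is down}; {Aft e-stop relay 2 stuck, Left watchdog is down}; {Emergency safety controller 2 degraded, Left watchdog is down, Primary brake 2 is down, Reserve fieldbus link 2 offline}.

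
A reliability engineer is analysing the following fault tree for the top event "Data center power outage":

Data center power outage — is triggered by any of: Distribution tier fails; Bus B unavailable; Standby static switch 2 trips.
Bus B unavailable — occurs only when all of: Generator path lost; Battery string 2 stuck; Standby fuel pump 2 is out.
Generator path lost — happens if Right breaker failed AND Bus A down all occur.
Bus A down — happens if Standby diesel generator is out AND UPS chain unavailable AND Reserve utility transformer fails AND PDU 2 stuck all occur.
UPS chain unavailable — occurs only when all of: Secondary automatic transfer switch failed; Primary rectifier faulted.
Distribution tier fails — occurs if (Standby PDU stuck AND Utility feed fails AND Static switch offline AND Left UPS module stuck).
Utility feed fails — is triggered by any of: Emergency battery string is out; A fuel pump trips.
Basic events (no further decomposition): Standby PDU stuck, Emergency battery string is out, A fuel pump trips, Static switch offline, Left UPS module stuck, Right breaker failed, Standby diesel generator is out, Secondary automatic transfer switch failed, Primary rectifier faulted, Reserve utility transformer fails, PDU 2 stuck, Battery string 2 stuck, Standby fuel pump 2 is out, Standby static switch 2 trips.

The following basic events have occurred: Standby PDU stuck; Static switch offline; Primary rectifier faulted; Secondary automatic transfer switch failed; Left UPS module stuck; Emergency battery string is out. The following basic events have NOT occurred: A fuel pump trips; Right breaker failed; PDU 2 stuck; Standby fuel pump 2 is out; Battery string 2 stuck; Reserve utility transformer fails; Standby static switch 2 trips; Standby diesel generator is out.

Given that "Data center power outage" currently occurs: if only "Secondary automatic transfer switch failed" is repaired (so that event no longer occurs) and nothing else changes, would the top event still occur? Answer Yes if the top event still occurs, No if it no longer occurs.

Yes

Counterfactual: set "Secondary automatic transfer switch failed" to not occurred.
Utility feed fails [OR]: Emergency battery string is out=occurs, A fuel pump trips=not → at least one input occurs → occurs.
Distribution tier fails [AND]: Standby PDU stuck=occurs, Utility feed fails=occurs, Static switch offline=occurs, Left UPS module stuck=occurs → all inputs occur → occurs.
UPS chain unavailable [AND]: Secondary automatic transfer switch failed=not, Primary rectifier faulted=occurs → not all inputs occur → does not occur.
Bus A down [AND]: Standby diesel generator is out=not, UPS chain unavailable=not, Reserve utility transformer fails=not, PDU 2 stuck=not → not all inputs occur → does not occur.
Generator path lost [AND]: Right breaker failed=not, Bus A down=not → not all inputs occur → does not occur.
Bus B unavailable [AND]: Generator path lost=not, Battery string 2 stuck=not, Standby fuel pump 2 is out=not → not all inputs occur → does not occur.
Data center power outage [OR]: Distribution tier fails=occurs, Bus B unavailable=not, Standby static switch 2 trips=not → at least one input occurs → occurs.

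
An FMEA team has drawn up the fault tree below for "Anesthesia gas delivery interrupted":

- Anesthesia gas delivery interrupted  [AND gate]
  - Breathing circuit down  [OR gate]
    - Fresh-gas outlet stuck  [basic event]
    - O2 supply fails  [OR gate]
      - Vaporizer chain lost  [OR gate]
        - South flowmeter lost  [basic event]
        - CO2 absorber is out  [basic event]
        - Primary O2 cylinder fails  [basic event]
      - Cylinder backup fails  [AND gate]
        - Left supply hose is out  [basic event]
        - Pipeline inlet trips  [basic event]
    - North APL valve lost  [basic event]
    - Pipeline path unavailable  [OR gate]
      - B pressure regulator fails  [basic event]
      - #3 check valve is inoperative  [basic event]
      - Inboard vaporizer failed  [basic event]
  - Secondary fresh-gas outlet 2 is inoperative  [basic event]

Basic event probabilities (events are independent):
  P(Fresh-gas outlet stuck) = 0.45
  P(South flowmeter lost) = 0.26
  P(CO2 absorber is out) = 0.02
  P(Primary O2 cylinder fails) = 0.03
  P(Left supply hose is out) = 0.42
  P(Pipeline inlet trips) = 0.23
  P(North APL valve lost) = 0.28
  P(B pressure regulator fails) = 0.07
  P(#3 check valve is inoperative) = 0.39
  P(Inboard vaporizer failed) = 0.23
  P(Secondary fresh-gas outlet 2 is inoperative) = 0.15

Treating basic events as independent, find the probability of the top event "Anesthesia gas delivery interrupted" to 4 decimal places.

P(Vaporizer chain lost) [OR] = 1 − (1−0.26) × (1−0.02) × (1−0.03) = 0.296556
P(Cylinder backup fails) [AND] = 0.42 × 0.23 = 0.096600
P(O2 supply fails) [OR] = 1 − (1−0.296556) × (1−0.096600) = 0.364509
P(Pipeline path unavailable) [OR] = 1 − (1−0.07) × (1−0.39) × (1−0.23) = 0.563179
P(Breathing circuit down) [OR] = 1 − (1−0.45) × (1−0.364509) × (1−0.28) × (1−0.563179) = 0.890072
P(Anesthesia gas delivery interrupted) [AND] = 0.890072 × 0.15 = 0.133511
Rounded to 4 decimal places: P(Anesthesia gas delivery interrupted) ≈ 0.1335.

0.1335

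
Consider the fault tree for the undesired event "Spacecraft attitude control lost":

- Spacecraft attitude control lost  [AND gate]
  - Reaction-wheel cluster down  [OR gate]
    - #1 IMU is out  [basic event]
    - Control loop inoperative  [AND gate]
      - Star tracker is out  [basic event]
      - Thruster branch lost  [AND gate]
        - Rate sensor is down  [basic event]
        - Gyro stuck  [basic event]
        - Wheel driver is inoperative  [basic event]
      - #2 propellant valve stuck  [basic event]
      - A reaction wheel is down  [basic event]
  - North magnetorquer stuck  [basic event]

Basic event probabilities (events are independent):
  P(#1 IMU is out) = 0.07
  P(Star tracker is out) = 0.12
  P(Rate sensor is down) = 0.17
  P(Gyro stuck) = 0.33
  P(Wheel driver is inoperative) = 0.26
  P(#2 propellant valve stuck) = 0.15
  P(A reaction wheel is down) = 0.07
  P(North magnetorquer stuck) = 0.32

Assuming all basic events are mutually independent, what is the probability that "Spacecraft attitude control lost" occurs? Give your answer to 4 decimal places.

0.0224

P(Thruster branch lost) [AND] = 0.17 × 0.33 × 0.26 = 0.014586
P(Control loop inoperative) [AND] = 0.12 × 0.014586 × 0.15 × 0.07 = 0.000018
P(Reaction-wheel cluster down) [OR] = 1 − (1−0.07) × (1−0.000018) = 0.070017
P(Spacecraft attitude control lost) [AND] = 0.070017 × 0.32 = 0.022405
Rounded to 4 decimal places: P(Spacecraft attitude control lost) ≈ 0.0224.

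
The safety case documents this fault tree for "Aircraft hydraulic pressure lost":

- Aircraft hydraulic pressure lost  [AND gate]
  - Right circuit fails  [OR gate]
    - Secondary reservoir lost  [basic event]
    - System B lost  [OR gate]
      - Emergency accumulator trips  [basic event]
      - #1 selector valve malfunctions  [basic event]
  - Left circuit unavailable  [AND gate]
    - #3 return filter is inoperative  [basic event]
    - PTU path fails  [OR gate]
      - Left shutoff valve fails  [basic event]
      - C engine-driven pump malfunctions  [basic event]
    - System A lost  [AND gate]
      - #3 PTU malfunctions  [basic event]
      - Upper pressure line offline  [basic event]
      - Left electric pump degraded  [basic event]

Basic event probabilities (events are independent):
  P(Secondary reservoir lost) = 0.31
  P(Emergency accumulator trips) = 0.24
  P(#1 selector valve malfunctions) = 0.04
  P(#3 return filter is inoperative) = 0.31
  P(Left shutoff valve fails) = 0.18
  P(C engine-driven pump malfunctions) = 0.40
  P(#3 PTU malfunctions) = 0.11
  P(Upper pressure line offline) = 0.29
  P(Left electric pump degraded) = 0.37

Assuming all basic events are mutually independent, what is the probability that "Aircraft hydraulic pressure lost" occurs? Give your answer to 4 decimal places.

0.0009

P(System B lost) [OR] = 1 − (1−0.24) × (1−0.04) = 0.270400
P(Right circuit fails) [OR] = 1 − (1−0.31) × (1−0.270400) = 0.496576
P(PTU path fails) [OR] = 1 − (1−0.18) × (1−0.40) = 0.508000
P(System A lost) [AND] = 0.11 × 0.29 × 0.37 = 0.011803
P(Left circuit unavailable) [AND] = 0.31 × 0.508000 × 0.011803 = 0.001859
P(Aircraft hydraulic pressure lost) [AND] = 0.496576 × 0.001859 = 0.000923
Rounded to 4 decimal places: P(Aircraft hydraulic pressure lost) ≈ 0.0009.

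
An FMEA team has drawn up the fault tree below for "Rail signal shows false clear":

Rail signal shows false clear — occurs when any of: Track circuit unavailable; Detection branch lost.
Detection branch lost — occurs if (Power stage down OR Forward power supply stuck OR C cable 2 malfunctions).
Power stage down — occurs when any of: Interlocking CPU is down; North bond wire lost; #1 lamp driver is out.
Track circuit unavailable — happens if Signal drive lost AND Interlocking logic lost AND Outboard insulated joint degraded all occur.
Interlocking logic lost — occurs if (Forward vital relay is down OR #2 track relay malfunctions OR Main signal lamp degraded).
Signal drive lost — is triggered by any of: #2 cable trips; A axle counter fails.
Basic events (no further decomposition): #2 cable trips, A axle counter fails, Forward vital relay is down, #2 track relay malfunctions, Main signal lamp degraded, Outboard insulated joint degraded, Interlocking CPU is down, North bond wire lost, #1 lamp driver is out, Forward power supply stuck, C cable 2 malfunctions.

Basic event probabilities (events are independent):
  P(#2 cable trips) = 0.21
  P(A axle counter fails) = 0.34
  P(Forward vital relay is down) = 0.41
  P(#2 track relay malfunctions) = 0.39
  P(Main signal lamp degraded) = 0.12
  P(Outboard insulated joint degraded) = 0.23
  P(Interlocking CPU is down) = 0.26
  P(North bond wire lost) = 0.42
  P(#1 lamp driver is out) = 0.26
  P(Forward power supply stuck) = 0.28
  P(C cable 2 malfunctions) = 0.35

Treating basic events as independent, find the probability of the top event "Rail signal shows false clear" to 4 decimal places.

0.8625

P(Signal drive lost) [OR] = 1 − (1−0.21) × (1−0.34) = 0.478600
P(Interlocking logic lost) [OR] = 1 − (1−0.41) × (1−0.39) × (1−0.12) = 0.683288
P(Track circuit unavailable) [AND] = 0.478600 × 0.683288 × 0.23 = 0.075215
P(Power stage down) [OR] = 1 − (1−0.26) × (1−0.42) × (1−0.26) = 0.682392
P(Detection branch lost) [OR] = 1 − (1−0.682392) × (1−0.28) × (1−0.35) = 0.851359
P(Rail signal shows false clear) [OR] = 1 − (1−0.075215) × (1−0.851359) = 0.862539
Rounded to 4 decimal places: P(Rail signal shows false clear) ≈ 0.8625.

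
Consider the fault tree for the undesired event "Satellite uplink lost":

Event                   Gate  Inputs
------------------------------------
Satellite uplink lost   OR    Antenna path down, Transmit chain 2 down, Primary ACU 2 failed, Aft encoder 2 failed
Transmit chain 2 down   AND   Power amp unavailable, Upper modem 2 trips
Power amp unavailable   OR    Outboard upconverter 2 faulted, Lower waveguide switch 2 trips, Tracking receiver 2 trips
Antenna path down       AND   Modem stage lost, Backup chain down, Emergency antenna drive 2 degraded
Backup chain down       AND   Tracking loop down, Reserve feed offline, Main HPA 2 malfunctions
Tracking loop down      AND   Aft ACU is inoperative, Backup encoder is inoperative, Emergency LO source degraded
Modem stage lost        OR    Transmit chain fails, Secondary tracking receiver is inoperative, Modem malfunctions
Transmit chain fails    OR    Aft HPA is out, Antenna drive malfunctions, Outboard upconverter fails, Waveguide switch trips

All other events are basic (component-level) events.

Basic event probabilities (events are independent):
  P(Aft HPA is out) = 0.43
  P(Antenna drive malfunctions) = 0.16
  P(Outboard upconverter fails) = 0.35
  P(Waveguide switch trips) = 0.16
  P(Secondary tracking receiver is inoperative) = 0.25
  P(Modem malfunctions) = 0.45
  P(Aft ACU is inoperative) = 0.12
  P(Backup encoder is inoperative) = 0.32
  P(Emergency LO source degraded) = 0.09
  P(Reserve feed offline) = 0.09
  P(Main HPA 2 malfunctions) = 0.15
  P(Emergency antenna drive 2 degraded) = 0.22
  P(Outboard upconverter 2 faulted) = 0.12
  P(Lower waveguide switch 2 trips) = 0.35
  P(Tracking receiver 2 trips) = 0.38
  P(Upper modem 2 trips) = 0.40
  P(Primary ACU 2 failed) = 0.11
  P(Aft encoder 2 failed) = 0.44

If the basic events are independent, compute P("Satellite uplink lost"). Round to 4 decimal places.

P(Transmit chain fails) [OR] = 1 − (1−0.43) × (1−0.16) × (1−0.35) × (1−0.16) = 0.738575
P(Modem stage lost) [OR] = 1 − (1−0.738575) × (1−0.25) × (1−0.45) = 0.892162
P(Tracking loop down) [AND] = 0.12 × 0.32 × 0.09 = 0.003456
P(Backup chain down) [AND] = 0.003456 × 0.09 × 0.15 = 0.000047
P(Antenna path down) [AND] = 0.892162 × 0.000047 × 0.22 = 0.000009
P(Power amp unavailable) [OR] = 1 − (1−0.12) × (1−0.35) × (1−0.38) = 0.645360
P(Transmit chain 2 down) [AND] = 0.645360 × 0.40 = 0.258144
P(Satellite uplink lost) [OR] = 1 − (1−0.000009) × (1−0.258144) × (1−0.11) × (1−0.44) = 0.630262
Rounded to 4 decimal places: P(Satellite uplink lost) ≈ 0.6303.

0.6303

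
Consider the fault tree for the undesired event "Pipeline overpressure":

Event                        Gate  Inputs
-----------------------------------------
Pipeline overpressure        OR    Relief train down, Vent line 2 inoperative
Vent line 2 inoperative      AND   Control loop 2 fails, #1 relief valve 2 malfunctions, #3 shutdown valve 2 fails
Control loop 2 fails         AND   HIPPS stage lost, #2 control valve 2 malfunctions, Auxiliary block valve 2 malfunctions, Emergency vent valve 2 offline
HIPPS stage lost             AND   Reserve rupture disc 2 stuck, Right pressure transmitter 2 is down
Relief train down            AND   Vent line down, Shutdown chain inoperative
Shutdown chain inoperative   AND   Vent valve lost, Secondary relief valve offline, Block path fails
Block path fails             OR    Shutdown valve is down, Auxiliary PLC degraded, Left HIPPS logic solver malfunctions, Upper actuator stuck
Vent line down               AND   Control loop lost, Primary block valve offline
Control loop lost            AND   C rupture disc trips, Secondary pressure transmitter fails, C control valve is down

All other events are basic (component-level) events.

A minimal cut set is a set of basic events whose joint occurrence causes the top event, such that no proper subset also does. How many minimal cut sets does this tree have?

5

Control loop lost [AND]: one cut set from each child combined → 1 × 1 × 1 = 1 cut set(s).
Vent line down [AND]: one cut set from each child combined → 1 × 1 = 1 cut set(s).
Block path fails [OR]: union of children's cut sets → 4 cut set(s).
Shutdown chain inoperative [AND]: one cut set from each child combined → 1 × 1 × 4 = 4 cut set(s).
Relief train down [AND]: one cut set from each child combined → 1 × 4 = 4 cut set(s).
HIPPS stage lost [AND]: one cut set from each child combined → 1 × 1 = 1 cut set(s).
Control loop 2 fails [AND]: one cut set from each child combined → 1 × 1 × 1 × 1 = 1 cut set(s).
Vent line 2 inoperative [AND]: one cut set from each child combined → 1 × 1 × 1 = 1 cut set(s).
Pipeline overpressure [OR]: union of children's cut sets → 5 cut set(s).
Minimal cut sets: {C control valve is down, C rupture disc trips, Primary block valve offline, Secondary pressure transmitter fails, Secondary relief valve offline, Shutdown valve is down, Vent valve lost}; {Auxiliary PLC degraded, C control valve is down, C rupture disc trips, Primary block valve offline, Secondary pressure transmitter fails, Secondary relief valve offline, Vent valve lost}; {C control valve is down, C rupture disc trips, Left HIPPS logic solver malfunctions, Primary block valve offline, Secondary pressure transmitter fails, Secondary relief valve offline, Vent valve lost}; {C control valve is down, C rupture disc trips, Primary block valve offline, Secondary pressure transmitter fails, Secondary relief valve offline, Upper actuator stuck, Vent valve lost}; {#1 relief valve 2 malfunctions, #2 control valve 2 malfunctions, #3 shutdown valve 2 fails, Auxiliary block valve 2 malfunctions, Emergency vent valve 2 offline, Reserve rupture disc 2 stuck, Right pressure transmitter 2 is down}.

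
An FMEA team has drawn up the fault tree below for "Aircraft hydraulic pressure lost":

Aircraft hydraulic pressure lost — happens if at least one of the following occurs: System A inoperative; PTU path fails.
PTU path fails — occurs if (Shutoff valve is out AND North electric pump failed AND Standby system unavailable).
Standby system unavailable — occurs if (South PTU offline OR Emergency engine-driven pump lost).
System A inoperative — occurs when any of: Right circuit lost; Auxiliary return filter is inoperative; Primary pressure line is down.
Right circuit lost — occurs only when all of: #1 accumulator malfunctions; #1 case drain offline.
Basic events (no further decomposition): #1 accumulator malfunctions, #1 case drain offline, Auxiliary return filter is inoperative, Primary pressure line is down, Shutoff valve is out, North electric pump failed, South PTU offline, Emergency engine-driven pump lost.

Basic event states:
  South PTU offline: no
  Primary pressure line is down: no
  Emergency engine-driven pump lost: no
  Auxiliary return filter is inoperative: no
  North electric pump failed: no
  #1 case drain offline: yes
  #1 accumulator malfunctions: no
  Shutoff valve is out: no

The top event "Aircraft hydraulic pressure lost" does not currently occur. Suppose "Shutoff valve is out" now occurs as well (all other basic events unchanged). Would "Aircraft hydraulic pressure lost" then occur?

Counterfactual: set "Shutoff valve is out" to occurred.
Right circuit lost [AND]: #1 accumulator malfunctions=not, #1 case drain offline=occurs → not all inputs occur → does not occur.
System A inoperative [OR]: Right circuit lost=not, Auxiliary return filter is inoperative=not, Primary pressure line is down=not → no input occurs → does not occur.
Standby system unavailable [OR]: South PTU offline=not, Emergency engine-driven pump lost=not → no input occurs → does not occur.
PTU path fails [AND]: Shutoff valve is out=occurs, North electric pump failed=not, Standby system unavailable=not → not all inputs occur → does not occur.
Aircraft hydraulic pressure lost [OR]: System A inoperative=not, PTU path fails=not → no input occurs → does not occur.

No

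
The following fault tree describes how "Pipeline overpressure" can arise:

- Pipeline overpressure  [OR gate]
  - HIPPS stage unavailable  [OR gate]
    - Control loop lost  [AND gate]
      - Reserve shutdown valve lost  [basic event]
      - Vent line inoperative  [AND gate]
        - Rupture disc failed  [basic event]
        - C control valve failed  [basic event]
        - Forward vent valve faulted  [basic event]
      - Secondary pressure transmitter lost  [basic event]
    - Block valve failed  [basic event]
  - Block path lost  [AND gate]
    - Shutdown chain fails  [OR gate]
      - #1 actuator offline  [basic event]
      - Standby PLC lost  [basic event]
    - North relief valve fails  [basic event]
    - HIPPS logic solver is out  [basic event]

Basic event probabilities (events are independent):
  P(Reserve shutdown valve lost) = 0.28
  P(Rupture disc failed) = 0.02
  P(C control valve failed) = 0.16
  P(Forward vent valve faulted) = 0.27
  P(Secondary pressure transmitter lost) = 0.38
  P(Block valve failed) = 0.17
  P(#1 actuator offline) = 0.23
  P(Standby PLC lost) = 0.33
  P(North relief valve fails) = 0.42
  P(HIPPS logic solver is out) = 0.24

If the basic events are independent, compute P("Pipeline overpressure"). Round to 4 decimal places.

0.2106

P(Vent line inoperative) [AND] = 0.02 × 0.16 × 0.27 = 0.000864
P(Control loop lost) [AND] = 0.28 × 0.000864 × 0.38 = 0.000092
P(HIPPS stage unavailable) [OR] = 1 − (1−0.000092) × (1−0.17) = 0.170076
P(Shutdown chain fails) [OR] = 1 − (1−0.23) × (1−0.33) = 0.484100
P(Block path lost) [AND] = 0.484100 × 0.42 × 0.24 = 0.048797
P(Pipeline overpressure) [OR] = 1 − (1−0.170076) × (1−0.048797) = 0.210574
Rounded to 4 decimal places: P(Pipeline overpressure) ≈ 0.2106.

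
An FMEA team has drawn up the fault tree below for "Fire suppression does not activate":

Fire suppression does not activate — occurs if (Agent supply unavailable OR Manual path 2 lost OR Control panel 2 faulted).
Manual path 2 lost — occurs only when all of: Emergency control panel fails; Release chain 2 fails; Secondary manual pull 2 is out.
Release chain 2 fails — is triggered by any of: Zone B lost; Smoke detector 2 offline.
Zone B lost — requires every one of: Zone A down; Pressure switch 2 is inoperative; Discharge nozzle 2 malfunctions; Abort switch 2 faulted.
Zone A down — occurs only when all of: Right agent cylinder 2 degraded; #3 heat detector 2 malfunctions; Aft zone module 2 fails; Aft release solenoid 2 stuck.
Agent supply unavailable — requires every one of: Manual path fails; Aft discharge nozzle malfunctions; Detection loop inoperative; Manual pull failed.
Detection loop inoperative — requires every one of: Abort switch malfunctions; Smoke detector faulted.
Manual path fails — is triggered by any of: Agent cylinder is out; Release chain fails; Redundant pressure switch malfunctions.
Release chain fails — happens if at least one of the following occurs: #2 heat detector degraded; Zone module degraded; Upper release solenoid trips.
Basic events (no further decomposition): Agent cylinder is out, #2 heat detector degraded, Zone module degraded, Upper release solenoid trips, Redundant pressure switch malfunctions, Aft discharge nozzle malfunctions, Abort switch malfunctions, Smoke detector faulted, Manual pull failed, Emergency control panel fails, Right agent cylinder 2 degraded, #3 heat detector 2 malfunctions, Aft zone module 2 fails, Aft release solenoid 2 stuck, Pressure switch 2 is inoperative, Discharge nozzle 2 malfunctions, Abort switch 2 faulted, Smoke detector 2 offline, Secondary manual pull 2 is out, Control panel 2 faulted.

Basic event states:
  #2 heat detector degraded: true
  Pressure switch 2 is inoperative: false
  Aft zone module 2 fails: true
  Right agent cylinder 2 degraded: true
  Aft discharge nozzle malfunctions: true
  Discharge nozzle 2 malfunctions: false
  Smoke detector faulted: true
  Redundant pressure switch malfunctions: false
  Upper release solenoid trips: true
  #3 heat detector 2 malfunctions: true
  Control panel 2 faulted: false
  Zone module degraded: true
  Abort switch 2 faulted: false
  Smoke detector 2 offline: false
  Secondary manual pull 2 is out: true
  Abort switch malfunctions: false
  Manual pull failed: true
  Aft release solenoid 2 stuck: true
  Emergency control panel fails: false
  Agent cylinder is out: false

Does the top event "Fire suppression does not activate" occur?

Release chain fails [OR]: #2 heat detector degraded=occurs, Zone module degraded=occurs, Upper release solenoid trips=occurs → at least one input occurs → occurs.
Manual path fails [OR]: Agent cylinder is out=not, Release chain fails=occurs, Redundant pressure switch malfunctions=not → at least one input occurs → occurs.
Detection loop inoperative [AND]: Abort switch malfunctions=not, Smoke detector faulted=occurs → not all inputs occur → does not occur.
Agent supply unavailable [AND]: Manual path fails=occurs, Aft discharge nozzle malfunctions=occurs, Detection loop inoperative=not, Manual pull failed=occurs → not all inputs occur → does not occur.
Zone A down [AND]: Right agent cylinder 2 degraded=occurs, #3 heat detector 2 malfunctions=occurs, Aft zone module 2 fails=occurs, Aft release solenoid 2 stuck=occurs → all inputs occur → occurs.
Zone B lost [AND]: Zone A down=occurs, Pressure switch 2 is inoperative=not, Discharge nozzle 2 malfunctions=not, Abort switch 2 faulted=not → not all inputs occur → does not occur.
Release chain 2 fails [OR]: Zone B lost=not, Smoke detector 2 offline=not → no input occurs → does not occur.
Manual path 2 lost [AND]: Emergency control panel fails=not, Release chain 2 fails=not, Secondary manual pull 2 is out=occurs → not all inputs occur → does not occur.
Fire suppression does not activate [OR]: Agent supply unavailable=not, Manual path 2 lost=not, Control panel 2 faulted=not → no input occurs → does not occur.

No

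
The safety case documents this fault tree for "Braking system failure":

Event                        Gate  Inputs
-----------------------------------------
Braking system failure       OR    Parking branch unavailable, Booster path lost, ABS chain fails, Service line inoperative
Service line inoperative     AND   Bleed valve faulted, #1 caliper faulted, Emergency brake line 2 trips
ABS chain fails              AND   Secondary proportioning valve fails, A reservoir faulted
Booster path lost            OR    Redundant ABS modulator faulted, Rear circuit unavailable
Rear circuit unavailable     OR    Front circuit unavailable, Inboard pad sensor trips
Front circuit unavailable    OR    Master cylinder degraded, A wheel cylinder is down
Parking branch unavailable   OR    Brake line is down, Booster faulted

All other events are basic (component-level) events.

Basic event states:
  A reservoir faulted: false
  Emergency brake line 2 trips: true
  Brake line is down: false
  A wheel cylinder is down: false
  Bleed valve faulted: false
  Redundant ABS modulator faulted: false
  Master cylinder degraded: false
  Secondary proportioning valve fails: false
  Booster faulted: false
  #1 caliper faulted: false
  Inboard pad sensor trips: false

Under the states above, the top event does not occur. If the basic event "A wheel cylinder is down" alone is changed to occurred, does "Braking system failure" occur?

Yes

Counterfactual: set "A wheel cylinder is down" to occurred.
Parking branch unavailable [OR]: Brake line is down=not, Booster faulted=not → no input occurs → does not occur.
Front circuit unavailable [OR]: Master cylinder degraded=not, A wheel cylinder is down=occurs → at least one input occurs → occurs.
Rear circuit unavailable [OR]: Front circuit unavailable=occurs, Inboard pad sensor trips=not → at least one input occurs → occurs.
Booster path lost [OR]: Redundant ABS modulator faulted=not, Rear circuit unavailable=occurs → at least one input occurs → occurs.
ABS chain fails [AND]: Secondary proportioning valve fails=not, A reservoir faulted=not → not all inputs occur → does not occur.
Service line inoperative [AND]: Bleed valve faulted=not, #1 caliper faulted=not, Emergency brake line 2 trips=occurs → not all inputs occur → does not occur.
Braking system failure [OR]: Parking branch unavailable=not, Booster path lost=occurs, ABS chain fails=not, Service line inoperative=not → at least one input occurs → occurs.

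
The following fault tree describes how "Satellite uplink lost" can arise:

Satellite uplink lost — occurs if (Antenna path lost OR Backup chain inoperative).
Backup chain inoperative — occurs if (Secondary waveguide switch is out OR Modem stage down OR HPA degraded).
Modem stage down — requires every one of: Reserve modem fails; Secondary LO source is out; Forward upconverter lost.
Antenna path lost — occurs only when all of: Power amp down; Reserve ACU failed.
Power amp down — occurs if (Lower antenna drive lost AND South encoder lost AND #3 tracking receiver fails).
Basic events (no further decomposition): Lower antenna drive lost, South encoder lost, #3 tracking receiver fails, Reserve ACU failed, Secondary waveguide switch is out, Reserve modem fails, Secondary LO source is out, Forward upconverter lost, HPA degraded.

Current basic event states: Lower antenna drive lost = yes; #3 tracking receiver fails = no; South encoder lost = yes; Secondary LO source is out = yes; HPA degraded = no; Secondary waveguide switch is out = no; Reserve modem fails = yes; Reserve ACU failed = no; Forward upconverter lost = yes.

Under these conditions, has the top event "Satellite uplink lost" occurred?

Power amp down [AND]: Lower antenna drive lost=occurs, South encoder lost=occurs, #3 tracking receiver fails=not → not all inputs occur → does not occur.
Antenna path lost [AND]: Power amp down=not, Reserve ACU failed=not → not all inputs occur → does not occur.
Modem stage down [AND]: Reserve modem fails=occurs, Secondary LO source is out=occurs, Forward upconverter lost=occurs → all inputs occur → occurs.
Backup chain inoperative [OR]: Secondary waveguide switch is out=not, Modem stage down=occurs, HPA degraded=not → at least one input occurs → occurs.
Satellite uplink lost [OR]: Antenna path lost=not, Backup chain inoperative=occurs → at least one input occurs → occurs.

Yes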